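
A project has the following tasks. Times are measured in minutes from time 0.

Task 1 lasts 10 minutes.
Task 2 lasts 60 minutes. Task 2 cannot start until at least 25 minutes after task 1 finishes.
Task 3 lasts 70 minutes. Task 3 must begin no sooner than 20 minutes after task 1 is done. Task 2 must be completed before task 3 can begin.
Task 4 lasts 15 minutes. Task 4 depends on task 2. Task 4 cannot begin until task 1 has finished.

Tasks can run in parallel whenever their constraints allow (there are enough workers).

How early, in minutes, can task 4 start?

Task 1 can start immediately at minute 0; it finishes at minute 10.
Task 2 cannot begin until task 1 (finishes minute 10, plus 25-minute gap → minute 35). It runs from minute 35 to 35 + 60 = minute 95.
Task 4 waits on task 2 (finishes minute 95); task 1 (finishes minute 10). The latest of these is minute 95, which is the earliest task 4 can start.

95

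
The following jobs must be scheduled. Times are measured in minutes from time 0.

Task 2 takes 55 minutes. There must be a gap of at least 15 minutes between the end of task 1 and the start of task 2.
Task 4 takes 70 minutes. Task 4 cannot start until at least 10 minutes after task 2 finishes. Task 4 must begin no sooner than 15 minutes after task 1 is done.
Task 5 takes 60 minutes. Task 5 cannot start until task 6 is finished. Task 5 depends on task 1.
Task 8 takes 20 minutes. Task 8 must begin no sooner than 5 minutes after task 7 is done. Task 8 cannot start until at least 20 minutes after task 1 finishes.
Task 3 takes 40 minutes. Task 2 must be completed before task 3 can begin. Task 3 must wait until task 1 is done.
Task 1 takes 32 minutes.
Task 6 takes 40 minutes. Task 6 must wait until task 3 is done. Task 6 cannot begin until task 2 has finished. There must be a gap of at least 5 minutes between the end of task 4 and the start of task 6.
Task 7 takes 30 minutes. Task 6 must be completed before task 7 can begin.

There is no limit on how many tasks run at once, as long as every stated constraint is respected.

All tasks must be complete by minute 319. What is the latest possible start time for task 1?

Task 5 must finish by minute 319; it takes 60 minutes, so it must start by 319 − 60 = minute 259.
Task 8 must finish by minute 319; it takes 20 minutes, so it must start by 319 − 20 = minute 299.
Task 7 feeds into task 8 (must start by minute 299, minus 5-minute gap → minute 294); so task 7 must finish by minute 294 and therefore start by minute 264.
Task 6 feeds task 5 (must start by minute 259); task 7 (must start by minute 264). Taking the minimum, task 6 must finish by minute 259 and start by 259 − 40 = minute 219.
Since task 6 (must start by minute 219) depends on it, task 3 must finish by minute 219. Backing off its 40-minute duration gives a latest start of minute 179.
Task 4 feeds into task 6 (must start by minute 219, minus 5-minute gap → minute 214); so task 4 must finish by minute 214 and therefore start by minute 144.
Task 2 has several dependents: task 3 (must start by minute 179); task 4 (must start by minute 144, minus 10-minute gap → minute 134); task 6 (must start by minute 219). The earliest of those limits is minute 134, so task 2 must start by 134 − 55 = minute 79.
Task 1 feeds task 2 (must start by minute 79, minus 15-minute gap → minute 64); task 3 (must start by minute 179); task 4 (must start by minute 144, minus 15-minute gap → minute 129); task 5 (must start by minute 259); task 8 (must start by minute 299, minus 20-minute gap → minute 279). Taking the minimum, task 1 must finish by minute 64 and start by 64 − 32 = minute 32.

32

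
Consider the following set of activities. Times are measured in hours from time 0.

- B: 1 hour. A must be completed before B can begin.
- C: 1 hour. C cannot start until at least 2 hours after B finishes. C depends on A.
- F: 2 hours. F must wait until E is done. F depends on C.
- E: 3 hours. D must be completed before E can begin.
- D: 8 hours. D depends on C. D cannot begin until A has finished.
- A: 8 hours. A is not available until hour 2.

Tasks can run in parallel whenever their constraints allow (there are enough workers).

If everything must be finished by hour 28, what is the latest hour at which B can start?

11

F has no dependents, so it just needs to finish by hour 28. Starting by 28 − 2 = hour 26 achieves that.
E has to be done before F (must start by hour 26). That means finishing by hour 26, i.e. starting by 26 − 3 = hour 23.
D feeds into E (must start by hour 23); so D must finish by hour 23 and therefore start by hour 15.
C feeds D (must start by hour 15); F (must start by hour 26). Taking the minimum, C must finish by hour 15 and start by 15 − 1 = hour 14.
B has to be done before C (must start by hour 14, minus 2-hour gap → hour 12). That means finishing by hour 12, i.e. starting by 12 − 1 = hour 11.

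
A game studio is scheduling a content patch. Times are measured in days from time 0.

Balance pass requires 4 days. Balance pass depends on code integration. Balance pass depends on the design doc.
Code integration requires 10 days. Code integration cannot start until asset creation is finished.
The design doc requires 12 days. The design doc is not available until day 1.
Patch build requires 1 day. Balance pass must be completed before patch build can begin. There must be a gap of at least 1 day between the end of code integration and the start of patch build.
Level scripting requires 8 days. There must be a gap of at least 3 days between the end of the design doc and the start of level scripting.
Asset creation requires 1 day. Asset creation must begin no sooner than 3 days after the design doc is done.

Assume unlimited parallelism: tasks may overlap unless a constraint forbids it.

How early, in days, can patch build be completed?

32

The design doc cannot begin until its own release at day 1. It runs from day 1 to 1 + 12 = day 13.
Asset creation cannot begin until the design doc (finishes day 13, plus 3-day gap → day 16). It runs from day 16 to 16 + 1 = day 17.
After asset creation (finishes day 17), code integration can start at day 17 and finishes at day 27.
Balance pass has to wait for code integration (finishes day 27); the design doc (finishes day 13). The latest of these is day 27, so balance pass runs day 27 to 27 + 4 = day 31.
Patch build cannot start until balance pass (finishes day 31); code integration (finishes day 27, plus 1-day gap → day 28). The controlling bound is day 31, so patch build finishes at 31 + 1 = day 32.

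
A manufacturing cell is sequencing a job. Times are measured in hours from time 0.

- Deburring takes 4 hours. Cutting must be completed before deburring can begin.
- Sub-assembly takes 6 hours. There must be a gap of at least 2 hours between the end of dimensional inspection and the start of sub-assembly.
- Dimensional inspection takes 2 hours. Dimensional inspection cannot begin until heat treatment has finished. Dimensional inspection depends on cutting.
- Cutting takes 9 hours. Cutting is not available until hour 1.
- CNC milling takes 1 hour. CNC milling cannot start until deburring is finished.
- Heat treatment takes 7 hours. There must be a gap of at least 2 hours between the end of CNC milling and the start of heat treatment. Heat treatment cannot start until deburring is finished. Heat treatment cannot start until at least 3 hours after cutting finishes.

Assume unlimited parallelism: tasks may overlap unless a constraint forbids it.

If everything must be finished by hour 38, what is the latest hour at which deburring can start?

14

Sub-assembly has no dependents, so it just needs to finish by hour 38. Starting by 38 − 6 = hour 32 achieves that.
Dimensional inspection has to be done before sub-assembly (must start by hour 32, minus 2-hour gap → hour 30). That means finishing by hour 30, i.e. starting by 30 − 2 = hour 28.
Heat treatment feeds into dimensional inspection (must start by hour 28); so heat treatment must finish by hour 28 and therefore start by hour 21.
CNC milling feeds into heat treatment (must start by hour 21, minus 2-hour gap → hour 19); so CNC milling must finish by hour 19 and therefore start by hour 18.
Deburring feeds CNC milling (must start by hour 18); heat treatment (must start by hour 21). Taking the minimum, deburring must finish by hour 18 and start by 18 − 4 = hour 14.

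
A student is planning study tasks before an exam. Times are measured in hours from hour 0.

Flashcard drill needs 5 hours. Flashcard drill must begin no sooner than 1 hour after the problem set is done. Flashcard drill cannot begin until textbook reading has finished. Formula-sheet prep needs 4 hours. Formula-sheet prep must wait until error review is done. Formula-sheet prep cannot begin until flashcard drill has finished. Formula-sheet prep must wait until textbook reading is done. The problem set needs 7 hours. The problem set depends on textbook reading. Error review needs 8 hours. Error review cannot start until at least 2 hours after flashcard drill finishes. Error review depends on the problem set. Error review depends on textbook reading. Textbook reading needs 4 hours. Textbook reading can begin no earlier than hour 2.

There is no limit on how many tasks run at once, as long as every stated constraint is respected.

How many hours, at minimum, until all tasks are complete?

33

Textbook reading waits on its own release at hour 2, so it starts at hour 2 and finishes at 2 + 4 = hour 6.
The problem set waits on textbook reading (finishes hour 6), so it starts at hour 6 and finishes at 6 + 7 = hour 13.
Flashcard drill cannot start until the problem set (finishes hour 13, plus 1-hour gap → hour 14); textbook reading (finishes hour 6). The controlling bound is hour 14, so flashcard drill finishes at 14 + 5 = hour 19.
Error review has to wait for flashcard drill (finishes hour 19, plus 2-hour gap → hour 21); the problem set (finishes hour 13); textbook reading (finishes hour 6). The latest of these is hour 21, so error review runs hour 21 to 21 + 8 = hour 29.
For formula-sheet prep: error review (finishes hour 29); flashcard drill (finishes hour 19); textbook reading (finishes hour 6). Taking the maximum gives a start of hour 29, and it finishes at 29 + 4 = hour 33.
All tasks are finished once the last one completes. Finish times: Textbook reading at 6, The problem set at 13, Flashcard drill at 19, Error review at 29, Formula-sheet prep at 33. The latest is hour 33.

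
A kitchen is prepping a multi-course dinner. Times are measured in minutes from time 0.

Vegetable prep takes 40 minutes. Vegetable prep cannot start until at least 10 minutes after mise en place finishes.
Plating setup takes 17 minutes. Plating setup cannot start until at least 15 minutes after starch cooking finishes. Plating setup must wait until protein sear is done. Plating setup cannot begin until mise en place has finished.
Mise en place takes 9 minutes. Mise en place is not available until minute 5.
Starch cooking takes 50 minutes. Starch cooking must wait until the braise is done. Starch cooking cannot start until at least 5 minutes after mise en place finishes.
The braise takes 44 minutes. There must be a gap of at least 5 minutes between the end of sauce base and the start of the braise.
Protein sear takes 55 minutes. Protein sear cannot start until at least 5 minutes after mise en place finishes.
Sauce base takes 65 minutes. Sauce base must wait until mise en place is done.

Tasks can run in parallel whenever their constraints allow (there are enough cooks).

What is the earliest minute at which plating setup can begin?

193

Mise en place cannot begin until its own release at minute 5. It runs from minute 5 to 5 + 9 = minute 14.
After mise en place (finishes minute 14, plus 5-minute gap → minute 19), protein sear can start at minute 19 and finishes at minute 74.
Sauce base waits on mise en place (finishes minute 14), so it starts at minute 14 and finishes at 14 + 65 = minute 79.
The braise waits on sauce base (finishes minute 79, plus 5-minute gap → minute 84), so it starts at minute 84 and finishes at 84 + 44 = minute 128.
Starch cooking cannot start until the braise (finishes minute 128); mise en place (finishes minute 14, plus 5-minute gap → minute 19). The controlling bound is minute 128, so starch cooking finishes at 128 + 50 = minute 178.
Plating setup waits on starch cooking (finishes minute 178, plus 15-minute gap → minute 193); protein sear (finishes minute 74); mise en place (finishes minute 14). The latest of these is minute 193, which is the earliest plating setup can start.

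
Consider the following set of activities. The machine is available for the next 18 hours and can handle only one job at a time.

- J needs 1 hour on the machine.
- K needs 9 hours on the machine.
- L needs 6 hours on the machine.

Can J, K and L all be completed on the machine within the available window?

Yes

Running back to back, the jobs need 1 + 9 + 6 = 16 hours on the machine.
Since 16 ≤ 18, they fit within the window.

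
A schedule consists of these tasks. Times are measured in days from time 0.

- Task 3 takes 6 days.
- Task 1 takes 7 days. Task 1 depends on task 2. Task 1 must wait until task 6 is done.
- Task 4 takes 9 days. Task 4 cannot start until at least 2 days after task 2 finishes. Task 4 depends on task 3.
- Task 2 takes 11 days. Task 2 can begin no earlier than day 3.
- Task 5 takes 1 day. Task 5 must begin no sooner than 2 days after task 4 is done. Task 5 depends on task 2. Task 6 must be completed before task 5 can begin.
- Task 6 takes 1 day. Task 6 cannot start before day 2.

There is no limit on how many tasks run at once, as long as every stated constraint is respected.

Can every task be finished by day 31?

Yes

After its own release at day 2, task 6 can start at day 2 and finishes at day 3.
Task 3 can start immediately at day 0; it finishes at day 6.
Task 2 cannot begin until its own release at day 3. It runs from day 3 to 3 + 11 = day 14.
Task 4 needs all of task 2 (finishes day 14, plus 2-day gap → day 16); task 3 (finishes day 6). That puts its earliest start at day 16; it finishes at 16 + 9 = day 25.
Task 5 needs all of task 4 (finishes day 25, plus 2-day gap → day 27); task 2 (finishes day 14); task 6 (finishes day 3). That puts its earliest start at day 27; it finishes at 27 + 1 = day 28.
Task 1 cannot start until task 2 (finishes day 14); task 6 (finishes day 3). The controlling bound is day 14, so task 1 finishes at 14 + 7 = day 21.
Every task is finished by day 28, which is no later than the deadline of 31, so the schedule is feasible.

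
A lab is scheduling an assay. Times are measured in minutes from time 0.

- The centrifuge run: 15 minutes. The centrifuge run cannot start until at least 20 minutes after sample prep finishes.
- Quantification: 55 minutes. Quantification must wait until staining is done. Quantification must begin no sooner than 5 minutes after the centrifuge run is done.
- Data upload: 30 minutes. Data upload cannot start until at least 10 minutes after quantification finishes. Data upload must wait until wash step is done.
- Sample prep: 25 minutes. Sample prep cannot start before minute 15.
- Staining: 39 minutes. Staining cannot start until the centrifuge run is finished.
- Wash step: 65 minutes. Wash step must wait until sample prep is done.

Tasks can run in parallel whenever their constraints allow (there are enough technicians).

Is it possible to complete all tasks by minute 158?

No

After its own release at minute 15, sample prep can start at minute 15 and finishes at minute 40.
Wash step cannot begin until sample prep (finishes minute 40). It runs from minute 40 to 40 + 65 = minute 105.
The centrifuge run waits on sample prep (finishes minute 40, plus 20-minute gap → minute 60), so it starts at minute 60 and finishes at 60 + 15 = minute 75.
After the centrifuge run (finishes minute 75), staining can start at minute 75 and finishes at minute 114.
Quantification needs all of staining (finishes minute 114); the centrifuge run (finishes minute 75, plus 5-minute gap → minute 80). That puts its earliest start at minute 114; it finishes at 114 + 55 = minute 169.
Data upload cannot start until quantification (finishes minute 169, plus 10-minute gap → minute 179); wash step (finishes minute 105). The controlling bound is minute 179, so data upload finishes at 179 + 30 = minute 209.
The earliest everything can be done is minute 209, which is after the deadline of 158, so it is not possible.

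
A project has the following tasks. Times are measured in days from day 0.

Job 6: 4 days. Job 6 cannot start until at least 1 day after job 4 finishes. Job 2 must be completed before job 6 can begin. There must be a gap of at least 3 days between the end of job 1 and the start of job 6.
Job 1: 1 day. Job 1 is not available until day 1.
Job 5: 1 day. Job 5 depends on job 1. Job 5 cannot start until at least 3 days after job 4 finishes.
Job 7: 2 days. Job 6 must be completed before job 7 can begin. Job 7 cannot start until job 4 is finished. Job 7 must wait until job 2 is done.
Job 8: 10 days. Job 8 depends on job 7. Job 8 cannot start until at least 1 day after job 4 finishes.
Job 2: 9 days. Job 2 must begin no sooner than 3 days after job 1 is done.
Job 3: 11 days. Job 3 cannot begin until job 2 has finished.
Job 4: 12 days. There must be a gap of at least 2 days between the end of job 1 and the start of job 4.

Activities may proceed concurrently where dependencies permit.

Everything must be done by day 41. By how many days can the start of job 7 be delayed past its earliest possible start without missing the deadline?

Job 1 waits on its own release at day 1, so it starts at day 1 and finishes at 1 + 1 = day 2.
Job 4 cannot begin until job 1 (finishes day 2, plus 2-day gap → day 4). It runs from day 4 to 4 + 12 = day 16.
Job 2 cannot begin until job 1 (finishes day 2, plus 3-day gap → day 5). It runs from day 5 to 5 + 9 = day 14.
For job 6: job 4 (finishes day 16, plus 1-day gap → day 17); job 2 (finishes day 14); job 1 (finishes day 2, plus 3-day gap → day 5). Taking the maximum gives a start of day 17, and it finishes at 17 + 4 = day 21.
Job 7 has to wait for job 6 (finishes day 21); job 4 (finishes day 16); job 2 (finishes day 14). The latest of these is day 21, so job 7 runs day 21 to 21 + 2 = day 23.

Working backward from the deadline:
Job 8 has no dependents, so it just needs to finish by day 41. Starting by 41 − 10 = day 31 achieves that.
Job 7 feeds into job 8 (must start by day 31); so job 7 must finish by day 31 and therefore start by day 29.
So job 7 can start as early as day 21 and as late as day 29, giving 29 − 21 = 8 days of slack.

8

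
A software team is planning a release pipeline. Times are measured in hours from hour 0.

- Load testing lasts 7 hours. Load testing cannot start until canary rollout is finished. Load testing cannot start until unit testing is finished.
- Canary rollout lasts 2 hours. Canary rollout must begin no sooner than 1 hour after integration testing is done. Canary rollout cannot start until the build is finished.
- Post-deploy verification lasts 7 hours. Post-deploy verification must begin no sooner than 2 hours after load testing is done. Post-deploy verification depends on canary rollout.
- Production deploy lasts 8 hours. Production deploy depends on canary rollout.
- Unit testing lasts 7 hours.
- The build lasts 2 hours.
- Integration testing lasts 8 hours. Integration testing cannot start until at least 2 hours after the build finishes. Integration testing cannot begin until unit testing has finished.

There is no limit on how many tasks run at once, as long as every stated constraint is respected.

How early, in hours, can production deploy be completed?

Nothing blocks unit testing, so it runs from hour 0 to hour 7.
The build can start immediately at hour 0; it finishes at hour 2.
For integration testing: the build (finishes hour 2, plus 2-hour gap → hour 4); unit testing (finishes hour 7). Taking the maximum gives a start of hour 7, and it finishes at 7 + 8 = hour 15.
Canary rollout has to wait for integration testing (finishes hour 15, plus 1-hour gap → hour 16); the build (finishes hour 2). The latest of these is hour 16, so canary rollout runs hour 16 to 16 + 2 = hour 18.
Production deploy waits on canary rollout (finishes hour 18), so it starts at hour 18 and finishes at 18 + 8 = hour 26.

26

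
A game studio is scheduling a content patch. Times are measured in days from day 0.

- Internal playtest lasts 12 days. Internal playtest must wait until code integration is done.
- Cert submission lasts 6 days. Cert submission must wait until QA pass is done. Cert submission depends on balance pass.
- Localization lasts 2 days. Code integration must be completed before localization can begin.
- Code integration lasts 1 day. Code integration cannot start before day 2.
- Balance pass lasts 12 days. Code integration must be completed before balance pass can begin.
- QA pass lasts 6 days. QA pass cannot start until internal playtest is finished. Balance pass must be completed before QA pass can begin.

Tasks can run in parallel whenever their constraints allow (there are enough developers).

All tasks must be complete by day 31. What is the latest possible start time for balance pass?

To finish by day 31, cert submission (duration 6) must start no later than day 25.
QA pass must finish before cert submission (must start by day 25). With a 6-day duration, QA pass must start by 25 − 6 = day 19.
Balance pass feeds QA pass (must start by day 19); cert submission (must start by day 25). Taking the minimum, balance pass must finish by day 19 and start by 19 − 12 = day 7.

7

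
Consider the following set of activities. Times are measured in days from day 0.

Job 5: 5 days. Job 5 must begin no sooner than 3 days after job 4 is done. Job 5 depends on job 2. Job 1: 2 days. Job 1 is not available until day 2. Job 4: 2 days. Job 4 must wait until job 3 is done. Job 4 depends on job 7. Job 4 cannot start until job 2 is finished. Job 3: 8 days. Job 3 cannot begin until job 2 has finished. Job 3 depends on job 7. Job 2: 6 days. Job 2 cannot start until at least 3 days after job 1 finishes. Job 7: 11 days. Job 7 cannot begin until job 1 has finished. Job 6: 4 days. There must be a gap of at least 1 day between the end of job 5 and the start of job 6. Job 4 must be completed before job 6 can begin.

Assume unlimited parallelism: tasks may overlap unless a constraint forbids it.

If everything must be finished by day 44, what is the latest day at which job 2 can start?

Job 6 has no dependents, so it just needs to finish by day 44. Starting by 44 − 4 = day 40 achieves that.
Job 5 must finish before job 6 (must start by day 40, minus 1-day gap → day 39). With a 5-day duration, job 5 must start by 39 − 5 = day 34.
Job 4 has several dependents: job 5 (must start by day 34, minus 3-day gap → day 31); job 6 (must start by day 40). The earliest of those limits is day 31, so job 4 must start by 31 − 2 = day 29.
Since job 4 (must start by day 29) depends on it, job 3 must finish by day 29. Backing off its 8-day duration gives a latest start of day 21.
Job 2 must finish in time for job 3 (must start by day 21); job 4 (must start by day 29); job 5 (must start by day 34). The tightest is day 21, so job 2 must start by 21 − 6 = day 15.

15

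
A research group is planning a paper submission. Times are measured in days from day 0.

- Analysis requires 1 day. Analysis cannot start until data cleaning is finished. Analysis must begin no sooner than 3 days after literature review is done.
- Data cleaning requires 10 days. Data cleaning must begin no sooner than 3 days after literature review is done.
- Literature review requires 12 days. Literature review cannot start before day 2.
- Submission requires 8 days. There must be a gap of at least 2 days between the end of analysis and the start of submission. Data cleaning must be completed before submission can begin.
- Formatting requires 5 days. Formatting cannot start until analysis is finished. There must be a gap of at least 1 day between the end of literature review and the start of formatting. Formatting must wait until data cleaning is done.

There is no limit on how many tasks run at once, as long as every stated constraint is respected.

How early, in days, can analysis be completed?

28

After its own release at day 2, literature review can start at day 2 and finishes at day 14.
Data cleaning waits on literature review (finishes day 14, plus 3-day gap → day 17), so it starts at day 17 and finishes at 17 + 10 = day 27.
For analysis: data cleaning (finishes day 27); literature review (finishes day 14, plus 3-day gap → day 17). Taking the maximum gives a start of day 27, and it finishes at 27 + 1 = day 28.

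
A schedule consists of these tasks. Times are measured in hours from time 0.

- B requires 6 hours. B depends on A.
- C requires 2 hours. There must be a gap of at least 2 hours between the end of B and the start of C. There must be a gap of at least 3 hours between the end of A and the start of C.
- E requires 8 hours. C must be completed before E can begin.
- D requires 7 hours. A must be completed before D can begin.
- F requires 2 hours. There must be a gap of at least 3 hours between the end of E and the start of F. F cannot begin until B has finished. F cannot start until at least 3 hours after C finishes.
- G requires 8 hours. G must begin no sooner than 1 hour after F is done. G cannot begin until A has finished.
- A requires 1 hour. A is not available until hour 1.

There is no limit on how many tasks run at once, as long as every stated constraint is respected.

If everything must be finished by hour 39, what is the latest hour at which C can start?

15

To finish by hour 39, G (duration 8) must start no later than hour 31.
F has to be done before G (must start by hour 31, minus 1-hour gap → hour 30). That means finishing by hour 30, i.e. starting by 30 − 2 = hour 28.
Since F (must start by hour 28, minus 3-hour gap → hour 25) depends on it, E must finish by hour 25. Backing off its 8-hour duration gives a latest start of hour 17.
C feeds E (must start by hour 17); F (must start by hour 28, minus 3-hour gap → hour 25). Taking the minimum, C must finish by hour 17 and start by 17 − 2 = hour 15.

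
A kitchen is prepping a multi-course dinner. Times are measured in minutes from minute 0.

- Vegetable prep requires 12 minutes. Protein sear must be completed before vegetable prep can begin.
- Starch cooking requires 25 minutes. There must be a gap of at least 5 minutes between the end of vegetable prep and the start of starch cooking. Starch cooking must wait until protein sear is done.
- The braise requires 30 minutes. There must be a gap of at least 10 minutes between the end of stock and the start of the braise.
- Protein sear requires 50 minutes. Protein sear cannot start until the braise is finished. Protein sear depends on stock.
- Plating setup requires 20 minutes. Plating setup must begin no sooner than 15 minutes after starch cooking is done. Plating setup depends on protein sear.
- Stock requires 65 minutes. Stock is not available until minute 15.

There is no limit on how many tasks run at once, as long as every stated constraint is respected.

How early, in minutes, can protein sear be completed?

After its own release at minute 15, stock can start at minute 15 and finishes at minute 80.
After stock (finishes minute 80, plus 10-minute gap → minute 90), the braise can start at minute 90 and finishes at minute 120.
For protein sear: the braise (finishes minute 120); stock (finishes minute 80). Taking the maximum gives a start of minute 120, and it finishes at 120 + 50 = minute 170.

170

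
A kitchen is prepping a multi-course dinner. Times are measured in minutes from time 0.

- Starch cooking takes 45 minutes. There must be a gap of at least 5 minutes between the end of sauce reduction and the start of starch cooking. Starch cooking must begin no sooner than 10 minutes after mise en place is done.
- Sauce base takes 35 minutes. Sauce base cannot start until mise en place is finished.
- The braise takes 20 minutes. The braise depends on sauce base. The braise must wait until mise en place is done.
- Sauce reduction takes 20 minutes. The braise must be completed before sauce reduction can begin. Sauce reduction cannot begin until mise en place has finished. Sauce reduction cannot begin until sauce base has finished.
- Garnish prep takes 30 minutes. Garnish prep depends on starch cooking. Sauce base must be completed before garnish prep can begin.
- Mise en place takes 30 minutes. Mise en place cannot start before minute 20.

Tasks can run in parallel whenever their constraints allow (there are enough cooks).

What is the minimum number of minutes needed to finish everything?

After its own release at minute 20, mise en place can start at minute 20 and finishes at minute 50.
Sauce base cannot begin until mise en place (finishes minute 50). It runs from minute 50 to 50 + 35 = minute 85.
The braise needs all of sauce base (finishes minute 85); mise en place (finishes minute 50). That puts its earliest start at minute 85; it finishes at 85 + 20 = minute 105.
For sauce reduction: the braise (finishes minute 105); mise en place (finishes minute 50); sauce base (finishes minute 85). Taking the maximum gives a start of minute 105, and it finishes at 105 + 20 = minute 125.
For starch cooking: sauce reduction (finishes minute 125, plus 5-minute gap → minute 130); mise en place (finishes minute 50, plus 10-minute gap → minute 60). Taking the maximum gives a start of minute 130, and it finishes at 130 + 45 = minute 175.
For garnish prep: starch cooking (finishes minute 175); sauce base (finishes minute 85). Taking the maximum gives a start of minute 175, and it finishes at 175 + 30 = minute 205.
All tasks are finished once the last one completes. Finish times: Mise en place at 50, Sauce base at 85, The braise at 105, Sauce reduction at 125, Starch cooking at 175, Garnish prep at 205. The latest is minute 205.

205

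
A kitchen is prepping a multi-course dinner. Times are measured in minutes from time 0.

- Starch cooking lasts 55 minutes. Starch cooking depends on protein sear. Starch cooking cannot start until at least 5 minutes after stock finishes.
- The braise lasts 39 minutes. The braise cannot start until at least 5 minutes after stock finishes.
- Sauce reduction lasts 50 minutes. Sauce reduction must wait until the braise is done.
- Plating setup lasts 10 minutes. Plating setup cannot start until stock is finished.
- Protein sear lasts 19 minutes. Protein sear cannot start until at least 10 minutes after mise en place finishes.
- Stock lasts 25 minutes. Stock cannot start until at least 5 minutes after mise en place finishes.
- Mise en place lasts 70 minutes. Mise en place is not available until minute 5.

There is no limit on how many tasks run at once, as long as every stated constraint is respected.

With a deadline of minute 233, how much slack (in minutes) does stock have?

Mise en place cannot begin until its own release at minute 5. It runs from minute 5 to 5 + 70 = minute 75.
Stock cannot begin until mise en place (finishes minute 75, plus 5-minute gap → minute 80). It runs from minute 80 to 80 + 25 = minute 105.

Working backward from the deadline:
To finish by minute 233, sauce reduction (duration 50) must start no later than minute 183.
The braise has to be done before sauce reduction (must start by minute 183). That means finishing by minute 183, i.e. starting by 183 − 39 = minute 144.
Nothing follows starch cooking; the deadline of minute 233 is its only limit. It must start by 233 − 55 = minute 178.
To finish by minute 233, plating setup (duration 10) must start no later than minute 223.
For stock: the braise (must start by minute 144, minus 5-minute gap → minute 139); starch cooking (must start by minute 178, minus 5-minute gap → minute 173); plating setup (must start by minute 223). The most restrictive is minute 139; with a 25-minute duration, stock must start by minute 114.
So stock can start as early as minute 80 and as late as minute 114, giving 114 − 80 = 34 minutes of slack.

34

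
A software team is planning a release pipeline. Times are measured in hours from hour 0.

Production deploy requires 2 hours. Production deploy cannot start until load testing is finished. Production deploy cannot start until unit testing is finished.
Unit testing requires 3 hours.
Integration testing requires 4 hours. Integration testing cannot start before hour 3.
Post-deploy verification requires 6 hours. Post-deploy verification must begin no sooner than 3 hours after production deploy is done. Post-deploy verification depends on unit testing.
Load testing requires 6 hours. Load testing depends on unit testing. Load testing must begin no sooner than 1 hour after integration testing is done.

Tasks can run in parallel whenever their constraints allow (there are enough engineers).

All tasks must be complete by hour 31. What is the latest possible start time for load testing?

14

Nothing follows post-deploy verification; the deadline of hour 31 is its only limit. It must start by 31 − 6 = hour 25.
Production deploy has to be done before post-deploy verification (must start by hour 25, minus 3-hour gap → hour 22). That means finishing by hour 22, i.e. starting by 22 − 2 = hour 20.
Load testing has to be done before production deploy (must start by hour 20). That means finishing by hour 20, i.e. starting by 20 − 6 = hour 14.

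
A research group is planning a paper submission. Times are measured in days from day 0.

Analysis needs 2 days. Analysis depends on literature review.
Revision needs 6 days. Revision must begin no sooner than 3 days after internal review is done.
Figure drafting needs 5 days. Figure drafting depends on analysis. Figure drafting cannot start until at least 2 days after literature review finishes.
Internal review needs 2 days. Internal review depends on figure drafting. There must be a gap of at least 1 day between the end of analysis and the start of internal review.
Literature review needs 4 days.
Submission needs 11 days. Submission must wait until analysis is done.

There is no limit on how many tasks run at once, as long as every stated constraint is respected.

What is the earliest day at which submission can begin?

6

Literature review has no prerequisites, so it starts at day 0 and finishes at day 4.
Analysis waits on literature review (finishes day 4), so it starts at day 4 and finishes at 4 + 2 = day 6.
Submission waits on analysis (finishes day 6), so the earliest it can start is day 6.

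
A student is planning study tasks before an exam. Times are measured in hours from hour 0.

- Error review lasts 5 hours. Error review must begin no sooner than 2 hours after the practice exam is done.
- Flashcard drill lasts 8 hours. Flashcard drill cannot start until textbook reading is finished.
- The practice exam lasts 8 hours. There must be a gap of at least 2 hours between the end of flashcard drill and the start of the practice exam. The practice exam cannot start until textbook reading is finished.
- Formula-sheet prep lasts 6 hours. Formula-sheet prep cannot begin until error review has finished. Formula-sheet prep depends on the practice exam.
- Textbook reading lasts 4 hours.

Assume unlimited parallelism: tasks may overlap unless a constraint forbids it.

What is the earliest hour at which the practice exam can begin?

14

Textbook reading can start immediately at hour 0; it finishes at hour 4.
Flashcard drill cannot begin until textbook reading (finishes hour 4). It runs from hour 4 to 4 + 8 = hour 12.
The practice exam waits on flashcard drill (finishes hour 12, plus 2-hour gap → hour 14); textbook reading (finishes hour 4). The latest of these is hour 14, which is the earliest the practice exam can start.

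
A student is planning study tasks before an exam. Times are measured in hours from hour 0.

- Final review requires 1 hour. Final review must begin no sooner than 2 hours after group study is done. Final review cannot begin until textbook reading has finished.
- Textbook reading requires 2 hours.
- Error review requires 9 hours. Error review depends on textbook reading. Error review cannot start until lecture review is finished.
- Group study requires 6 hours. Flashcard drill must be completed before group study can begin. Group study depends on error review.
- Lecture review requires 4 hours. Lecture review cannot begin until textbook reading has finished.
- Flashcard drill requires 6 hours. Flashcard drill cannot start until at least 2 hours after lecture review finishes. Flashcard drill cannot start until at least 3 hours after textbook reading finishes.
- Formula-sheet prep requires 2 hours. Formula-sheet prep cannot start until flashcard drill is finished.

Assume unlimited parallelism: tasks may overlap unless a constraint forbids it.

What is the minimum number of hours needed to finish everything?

24

Textbook reading can start immediately at hour 0; it finishes at hour 2.
After textbook reading (finishes hour 2), lecture review can start at hour 2 and finishes at hour 6.
Error review needs all of textbook reading (finishes hour 2); lecture review (finishes hour 6). That puts its earliest start at hour 6; it finishes at 6 + 9 = hour 15.
Flashcard drill needs all of lecture review (finishes hour 6, plus 2-hour gap → hour 8); textbook reading (finishes hour 2, plus 3-hour gap → hour 5). That puts its earliest start at hour 8; it finishes at 8 + 6 = hour 14.
Formula-sheet prep waits on flashcard drill (finishes hour 14), so it starts at hour 14 and finishes at 14 + 2 = hour 16.
Group study needs all of flashcard drill (finishes hour 14); error review (finishes hour 15). That puts its earliest start at hour 15; it finishes at 15 + 6 = hour 21.
Final review has to wait for group study (finishes hour 21, plus 2-hour gap → hour 23); textbook reading (finishes hour 2). The latest of these is hour 23, so final review runs hour 23 to 23 + 1 = hour 24.
All tasks are finished once the last one completes. Finish times: Textbook reading at 2, Lecture review at 6, Flashcard drill at 14, Error review at 15, Group study at 21, Formula-sheet prep at 16, Final review at 24. The latest is hour 24.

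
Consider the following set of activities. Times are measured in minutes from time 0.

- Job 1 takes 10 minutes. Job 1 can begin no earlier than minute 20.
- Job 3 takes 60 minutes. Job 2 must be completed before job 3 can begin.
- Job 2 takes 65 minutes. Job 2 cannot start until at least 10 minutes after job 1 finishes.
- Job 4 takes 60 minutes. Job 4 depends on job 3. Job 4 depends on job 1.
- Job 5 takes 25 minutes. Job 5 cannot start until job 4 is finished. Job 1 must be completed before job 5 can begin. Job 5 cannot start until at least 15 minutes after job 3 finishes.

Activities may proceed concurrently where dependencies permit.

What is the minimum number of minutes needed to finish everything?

250

Job 1 cannot begin until its own release at minute 20. It runs from minute 20 to 20 + 10 = minute 30.
After job 1 (finishes minute 30, plus 10-minute gap → minute 40), job 2 can start at minute 40 and finishes at minute 105.
Job 3 waits on job 2 (finishes minute 105), so it starts at minute 105 and finishes at 105 + 60 = minute 165.
For job 4: job 3 (finishes minute 165); job 1 (finishes minute 30). Taking the maximum gives a start of minute 165, and it finishes at 165 + 60 = minute 225.
For job 5: job 4 (finishes minute 225); job 1 (finishes minute 30); job 3 (finishes minute 165, plus 15-minute gap → minute 180). Taking the maximum gives a start of minute 225, and it finishes at 225 + 25 = minute 250.
All tasks are finished once the last one completes. Finish times: Job 1 at 30, Job 2 at 105, Job 3 at 165, Job 4 at 225, Job 5 at 250. The latest is minute 250.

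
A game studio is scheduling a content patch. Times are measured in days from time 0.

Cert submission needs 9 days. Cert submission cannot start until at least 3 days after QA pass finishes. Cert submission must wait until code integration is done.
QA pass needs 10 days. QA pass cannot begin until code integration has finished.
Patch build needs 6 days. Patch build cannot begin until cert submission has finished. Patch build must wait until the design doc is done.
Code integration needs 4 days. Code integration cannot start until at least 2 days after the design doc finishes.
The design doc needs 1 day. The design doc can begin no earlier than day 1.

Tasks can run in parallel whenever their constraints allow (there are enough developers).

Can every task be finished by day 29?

No

After its own release at day 1, the design doc can start at day 1 and finishes at day 2.
After the design doc (finishes day 2, plus 2-day gap → day 4), code integration can start at day 4 and finishes at day 8.
QA pass cannot begin until code integration (finishes day 8). It runs from day 8 to 8 + 10 = day 18.
Cert submission needs all of QA pass (finishes day 18, plus 3-day gap → day 21); code integration (finishes day 8). That puts its earliest start at day 21; it finishes at 21 + 9 = day 30.
Patch build cannot start until cert submission (finishes day 30); the design doc (finishes day 2). The controlling bound is day 30, so patch build finishes at 30 + 6 = day 36.
The earliest everything can be done is day 36, which is after the deadline of 29, so it is not possible.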